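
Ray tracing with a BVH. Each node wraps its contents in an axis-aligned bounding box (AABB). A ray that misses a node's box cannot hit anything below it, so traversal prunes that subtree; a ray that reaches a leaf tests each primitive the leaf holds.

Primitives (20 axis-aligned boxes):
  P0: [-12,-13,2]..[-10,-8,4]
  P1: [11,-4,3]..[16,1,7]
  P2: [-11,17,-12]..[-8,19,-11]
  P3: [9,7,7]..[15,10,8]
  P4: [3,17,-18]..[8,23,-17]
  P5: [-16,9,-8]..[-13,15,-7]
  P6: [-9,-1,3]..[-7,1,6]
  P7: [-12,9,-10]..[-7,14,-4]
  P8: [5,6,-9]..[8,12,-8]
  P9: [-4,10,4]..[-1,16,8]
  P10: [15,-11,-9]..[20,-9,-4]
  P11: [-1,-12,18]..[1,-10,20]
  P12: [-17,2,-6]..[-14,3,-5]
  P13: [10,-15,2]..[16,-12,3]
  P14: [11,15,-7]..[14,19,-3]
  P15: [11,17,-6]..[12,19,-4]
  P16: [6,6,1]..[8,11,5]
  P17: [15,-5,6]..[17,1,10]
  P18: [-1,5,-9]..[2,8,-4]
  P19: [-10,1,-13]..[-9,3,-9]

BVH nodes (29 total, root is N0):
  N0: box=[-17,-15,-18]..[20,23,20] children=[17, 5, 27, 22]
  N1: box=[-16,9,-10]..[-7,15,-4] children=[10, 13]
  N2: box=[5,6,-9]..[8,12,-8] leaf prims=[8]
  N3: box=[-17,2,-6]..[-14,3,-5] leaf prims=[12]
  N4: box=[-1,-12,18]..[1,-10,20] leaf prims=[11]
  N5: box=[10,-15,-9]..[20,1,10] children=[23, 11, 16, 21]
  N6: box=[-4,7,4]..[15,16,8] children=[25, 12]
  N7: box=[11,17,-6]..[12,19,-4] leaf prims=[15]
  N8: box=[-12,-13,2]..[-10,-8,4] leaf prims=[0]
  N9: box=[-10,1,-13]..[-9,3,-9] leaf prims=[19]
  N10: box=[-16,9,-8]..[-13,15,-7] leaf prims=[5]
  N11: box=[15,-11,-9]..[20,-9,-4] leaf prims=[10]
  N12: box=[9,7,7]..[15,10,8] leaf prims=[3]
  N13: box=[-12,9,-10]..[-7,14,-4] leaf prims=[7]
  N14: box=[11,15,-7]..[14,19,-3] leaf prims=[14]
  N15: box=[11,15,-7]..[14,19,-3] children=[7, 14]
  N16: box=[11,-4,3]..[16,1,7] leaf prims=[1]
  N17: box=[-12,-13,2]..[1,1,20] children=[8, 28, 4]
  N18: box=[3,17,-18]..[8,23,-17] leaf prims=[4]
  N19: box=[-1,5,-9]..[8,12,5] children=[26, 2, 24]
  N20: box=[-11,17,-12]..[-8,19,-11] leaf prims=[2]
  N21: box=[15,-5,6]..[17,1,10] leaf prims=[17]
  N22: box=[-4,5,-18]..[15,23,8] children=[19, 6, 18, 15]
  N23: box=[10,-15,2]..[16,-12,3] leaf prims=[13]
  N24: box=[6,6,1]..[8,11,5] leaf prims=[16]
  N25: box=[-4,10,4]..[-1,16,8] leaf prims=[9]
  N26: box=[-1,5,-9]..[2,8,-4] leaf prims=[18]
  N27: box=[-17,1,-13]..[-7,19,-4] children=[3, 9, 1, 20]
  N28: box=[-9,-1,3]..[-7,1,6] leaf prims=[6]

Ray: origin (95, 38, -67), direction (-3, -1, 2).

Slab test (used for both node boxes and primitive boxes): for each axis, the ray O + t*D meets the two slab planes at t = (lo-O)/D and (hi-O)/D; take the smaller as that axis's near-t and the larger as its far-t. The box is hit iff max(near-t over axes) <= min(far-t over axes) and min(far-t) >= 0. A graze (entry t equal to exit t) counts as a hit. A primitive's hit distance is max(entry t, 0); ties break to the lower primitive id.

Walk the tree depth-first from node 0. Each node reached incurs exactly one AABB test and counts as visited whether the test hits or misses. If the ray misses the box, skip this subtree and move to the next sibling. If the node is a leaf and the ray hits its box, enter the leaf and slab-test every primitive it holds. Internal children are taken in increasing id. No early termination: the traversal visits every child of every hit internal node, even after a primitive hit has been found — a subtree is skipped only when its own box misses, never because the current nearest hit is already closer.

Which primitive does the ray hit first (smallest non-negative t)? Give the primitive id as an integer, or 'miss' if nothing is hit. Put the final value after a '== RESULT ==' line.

Trace the traversal:
N0 x:[25,112/3] y:[15,53] z:[49/2,87/2] -> hit [25,112/3], descend [5, 17, 22, 27]
  N5 x:[25,85/3] y:[37,53] z:[29,77/2] -> miss, prune
  N17 x:[94/3,107/3] y:[37,51] z:[69/2,87/2] -> miss, prune
  N22 x:[80/3,33] y:[15,33] z:[49/2,75/2] -> hit [80/3,33], descend [6, 15, 18, 19]
    N6 x:[80/3,33] y:[22,31] z:[71/2,75/2] -> miss, prune
    N15 x:[27,28] y:[19,23] z:[30,32] -> miss, prune
    N18 x:[29,92/3] y:[15,21] z:[49/2,25] -> miss, prune
    N19 x:[29,32] y:[26,33] z:[29,36] -> hit [29,32], descend [2, 24, 26]
      N2 x:[29,30] y:[26,32] z:[29,59/2] -> hit [29,59/2] leaf, test {P8@t=29}
      N24 x:[29,89/3] y:[27,32] z:[34,36] -> miss, prune
      N26 x:[31,32] y:[30,33] z:[29,63/2] -> hit [31,63/2] leaf, test {P18@t=31}
  N27 x:[34,112/3] y:[19,37] z:[27,63/2] -> miss, prune

12 AABB tests over nodes [0, 5, 17, 22, 6, 15, 18, 19, 2, 24, 26, 27]; 2 leaves entered; closest P8.

== RESULT ==
8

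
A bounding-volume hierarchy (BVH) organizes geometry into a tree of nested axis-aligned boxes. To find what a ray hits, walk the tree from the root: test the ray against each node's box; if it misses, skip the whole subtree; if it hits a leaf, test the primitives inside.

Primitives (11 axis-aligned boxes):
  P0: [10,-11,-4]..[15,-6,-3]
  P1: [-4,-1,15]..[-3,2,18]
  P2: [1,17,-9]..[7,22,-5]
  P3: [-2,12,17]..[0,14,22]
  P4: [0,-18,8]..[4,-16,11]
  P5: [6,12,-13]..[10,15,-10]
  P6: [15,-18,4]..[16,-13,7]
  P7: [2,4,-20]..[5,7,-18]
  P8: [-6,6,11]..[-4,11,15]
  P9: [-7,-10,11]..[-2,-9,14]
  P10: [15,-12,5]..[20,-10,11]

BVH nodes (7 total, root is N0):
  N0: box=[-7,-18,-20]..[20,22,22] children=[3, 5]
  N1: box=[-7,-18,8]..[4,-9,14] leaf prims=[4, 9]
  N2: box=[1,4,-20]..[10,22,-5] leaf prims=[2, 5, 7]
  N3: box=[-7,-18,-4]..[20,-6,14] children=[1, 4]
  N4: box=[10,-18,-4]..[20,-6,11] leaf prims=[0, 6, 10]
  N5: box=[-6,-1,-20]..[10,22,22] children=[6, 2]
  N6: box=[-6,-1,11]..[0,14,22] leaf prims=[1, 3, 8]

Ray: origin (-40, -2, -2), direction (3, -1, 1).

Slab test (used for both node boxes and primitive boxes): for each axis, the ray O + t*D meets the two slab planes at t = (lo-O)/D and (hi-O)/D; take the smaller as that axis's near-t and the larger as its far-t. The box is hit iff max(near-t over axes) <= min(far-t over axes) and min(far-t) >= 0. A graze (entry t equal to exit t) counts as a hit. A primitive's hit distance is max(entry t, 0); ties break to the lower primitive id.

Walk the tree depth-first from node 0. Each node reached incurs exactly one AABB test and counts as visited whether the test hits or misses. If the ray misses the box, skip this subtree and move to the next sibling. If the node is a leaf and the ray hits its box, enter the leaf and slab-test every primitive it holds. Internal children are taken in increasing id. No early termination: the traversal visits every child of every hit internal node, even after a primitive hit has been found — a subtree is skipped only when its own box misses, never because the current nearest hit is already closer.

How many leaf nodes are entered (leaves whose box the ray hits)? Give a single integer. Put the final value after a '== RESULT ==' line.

Traverse from the root:
N0 x:[11,20] y:[-24,16] z:[-18,24] -> hit [11,16], descend [3, 5]
  N3 x:[11,20] y:[4,16] z:[-2,16] -> hit [11,16], descend [1, 4]
    N1 x:[11,44/3] y:[7,16] z:[10,16] -> hit [11,44/3] leaf, test {P4(miss), P9(miss)}
    N4 x:[50/3,20] y:[4,16] z:[-2,13] -> miss, prune
  N5 x:[34/3,50/3] y:[-24,-1] z:[-18,24] -> miss, prune

Visited [0, 3, 1, 4, 5]. Tests: 5 box, 1 leaf. Nearest: miss.

== RESULT ==
1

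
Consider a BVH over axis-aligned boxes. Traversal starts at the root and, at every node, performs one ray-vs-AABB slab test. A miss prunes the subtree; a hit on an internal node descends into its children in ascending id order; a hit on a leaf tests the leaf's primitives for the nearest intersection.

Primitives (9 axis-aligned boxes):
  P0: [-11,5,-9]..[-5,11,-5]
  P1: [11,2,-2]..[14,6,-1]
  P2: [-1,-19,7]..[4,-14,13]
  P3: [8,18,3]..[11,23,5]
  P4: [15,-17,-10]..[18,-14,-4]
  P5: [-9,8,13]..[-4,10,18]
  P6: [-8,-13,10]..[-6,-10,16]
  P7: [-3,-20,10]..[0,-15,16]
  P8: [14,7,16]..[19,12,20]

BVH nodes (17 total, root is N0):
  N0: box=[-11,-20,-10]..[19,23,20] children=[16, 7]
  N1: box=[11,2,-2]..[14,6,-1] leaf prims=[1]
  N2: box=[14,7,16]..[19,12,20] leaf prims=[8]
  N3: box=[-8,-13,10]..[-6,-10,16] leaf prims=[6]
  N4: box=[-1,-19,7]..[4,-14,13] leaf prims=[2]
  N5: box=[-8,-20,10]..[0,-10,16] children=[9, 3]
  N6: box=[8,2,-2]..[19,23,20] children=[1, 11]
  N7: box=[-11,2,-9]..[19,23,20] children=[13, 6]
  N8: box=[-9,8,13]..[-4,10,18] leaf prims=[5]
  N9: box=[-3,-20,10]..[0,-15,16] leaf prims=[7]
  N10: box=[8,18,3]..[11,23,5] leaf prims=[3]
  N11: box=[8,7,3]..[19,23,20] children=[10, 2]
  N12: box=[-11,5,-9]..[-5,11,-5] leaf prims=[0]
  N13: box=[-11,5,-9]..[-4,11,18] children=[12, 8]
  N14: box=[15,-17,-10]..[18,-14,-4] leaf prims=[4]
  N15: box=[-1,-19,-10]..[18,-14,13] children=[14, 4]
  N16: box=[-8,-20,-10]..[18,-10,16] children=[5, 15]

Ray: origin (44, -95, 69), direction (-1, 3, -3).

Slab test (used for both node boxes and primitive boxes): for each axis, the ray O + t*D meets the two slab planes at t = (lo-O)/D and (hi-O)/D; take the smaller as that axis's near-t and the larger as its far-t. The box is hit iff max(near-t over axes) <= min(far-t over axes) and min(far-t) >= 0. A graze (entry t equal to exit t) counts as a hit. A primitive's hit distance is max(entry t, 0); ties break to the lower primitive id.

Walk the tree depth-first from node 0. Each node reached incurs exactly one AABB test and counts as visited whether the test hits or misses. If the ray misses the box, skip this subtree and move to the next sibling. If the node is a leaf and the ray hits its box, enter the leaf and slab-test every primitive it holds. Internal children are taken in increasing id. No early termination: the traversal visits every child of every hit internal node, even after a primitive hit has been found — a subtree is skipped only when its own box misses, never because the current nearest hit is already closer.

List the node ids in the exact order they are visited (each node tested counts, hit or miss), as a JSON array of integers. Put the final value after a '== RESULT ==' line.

Trace the traversal:
N0 x:[25,55] y:[25,118/3] z:[49/3,79/3] -> hit [25,79/3], descend [7, 16]
  N7 x:[25,55] y:[97/3,118/3] z:[49/3,26] -> miss, prune
  N16 x:[26,52] y:[25,85/3] z:[53/3,79/3] -> hit [26,79/3], descend [5, 15]
    N5 x:[44,52] y:[25,85/3] z:[53/3,59/3] -> miss, prune
    N15 x:[26,45] y:[76/3,27] z:[56/3,79/3] -> hit [26,79/3], descend [4, 14]
      N4 x:[40,45] y:[76/3,27] z:[56/3,62/3] -> miss, prune
      N14 x:[26,29] y:[26,27] z:[73/3,79/3] -> hit [26,79/3] leaf, test {P4@t=26}

order=[0, 7, 16, 5, 15, 4, 14]  |boxes|=7  |leaves|=1  hit=P4

== RESULT ==
[0, 7, 16, 5, 15, 4, 14]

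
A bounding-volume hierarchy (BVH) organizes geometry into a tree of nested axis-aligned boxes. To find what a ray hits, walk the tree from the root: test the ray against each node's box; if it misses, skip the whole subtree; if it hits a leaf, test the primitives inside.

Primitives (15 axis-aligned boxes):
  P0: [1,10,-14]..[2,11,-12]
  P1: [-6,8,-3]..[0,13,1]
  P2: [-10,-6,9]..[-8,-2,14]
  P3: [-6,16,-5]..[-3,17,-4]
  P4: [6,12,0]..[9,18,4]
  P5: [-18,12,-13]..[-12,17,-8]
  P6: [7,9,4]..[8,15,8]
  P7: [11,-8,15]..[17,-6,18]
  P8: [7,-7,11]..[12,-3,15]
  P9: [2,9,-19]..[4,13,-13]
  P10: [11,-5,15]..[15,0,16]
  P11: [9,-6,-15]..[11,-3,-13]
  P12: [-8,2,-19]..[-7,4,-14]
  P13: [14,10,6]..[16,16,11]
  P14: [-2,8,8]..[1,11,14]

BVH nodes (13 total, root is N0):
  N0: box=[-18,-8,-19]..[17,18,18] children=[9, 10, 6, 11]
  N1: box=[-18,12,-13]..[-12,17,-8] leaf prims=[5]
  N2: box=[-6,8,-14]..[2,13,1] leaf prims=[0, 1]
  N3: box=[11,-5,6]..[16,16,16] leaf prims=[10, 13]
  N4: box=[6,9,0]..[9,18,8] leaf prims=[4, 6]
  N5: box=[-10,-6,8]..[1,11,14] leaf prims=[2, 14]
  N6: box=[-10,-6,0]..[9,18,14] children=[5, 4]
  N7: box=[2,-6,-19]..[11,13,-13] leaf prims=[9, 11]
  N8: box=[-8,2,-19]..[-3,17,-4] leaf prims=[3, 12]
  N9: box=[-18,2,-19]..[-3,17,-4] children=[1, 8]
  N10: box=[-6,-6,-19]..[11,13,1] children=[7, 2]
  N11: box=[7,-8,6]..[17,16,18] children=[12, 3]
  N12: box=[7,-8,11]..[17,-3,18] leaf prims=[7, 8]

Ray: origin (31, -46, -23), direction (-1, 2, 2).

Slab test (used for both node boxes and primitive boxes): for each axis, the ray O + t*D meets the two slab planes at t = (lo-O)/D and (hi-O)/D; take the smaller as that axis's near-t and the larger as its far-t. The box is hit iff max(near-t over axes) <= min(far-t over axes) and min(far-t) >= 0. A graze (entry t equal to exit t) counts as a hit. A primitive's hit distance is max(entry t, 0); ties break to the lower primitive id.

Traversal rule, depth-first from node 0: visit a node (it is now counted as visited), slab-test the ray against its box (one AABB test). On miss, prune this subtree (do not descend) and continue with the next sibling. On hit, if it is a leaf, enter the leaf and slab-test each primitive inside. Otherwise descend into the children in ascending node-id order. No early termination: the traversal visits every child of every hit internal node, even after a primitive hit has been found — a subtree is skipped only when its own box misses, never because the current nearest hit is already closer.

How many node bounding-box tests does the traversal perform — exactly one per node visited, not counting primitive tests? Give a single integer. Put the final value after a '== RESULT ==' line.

Traverse from the root:
N0 x:[14,49] y:[19,32] z:[2,41/2] -> hit [19,41/2], descend [6, 9, 10, 11]
  N6 x:[22,41] y:[20,32] z:[23/2,37/2] -> miss, prune
  N9 x:[34,49] y:[24,63/2] z:[2,19/2] -> miss, prune
  N10 x:[20,37] y:[20,59/2] z:[2,12] -> miss, prune
  N11 x:[14,24] y:[19,31] z:[29/2,41/2] -> hit [19,41/2], descend [3, 12]
    N3 x:[15,20] y:[41/2,31] z:[29/2,39/2] -> miss, prune
    N12 x:[14,24] y:[19,43/2] z:[17,41/2] -> hit [19,41/2] leaf, test {P7@t=19, P8(miss)}

order=[0, 6, 9, 10, 11, 3, 12]  |boxes|=7  |leaves|=1  hit=P7

== RESULT ==
7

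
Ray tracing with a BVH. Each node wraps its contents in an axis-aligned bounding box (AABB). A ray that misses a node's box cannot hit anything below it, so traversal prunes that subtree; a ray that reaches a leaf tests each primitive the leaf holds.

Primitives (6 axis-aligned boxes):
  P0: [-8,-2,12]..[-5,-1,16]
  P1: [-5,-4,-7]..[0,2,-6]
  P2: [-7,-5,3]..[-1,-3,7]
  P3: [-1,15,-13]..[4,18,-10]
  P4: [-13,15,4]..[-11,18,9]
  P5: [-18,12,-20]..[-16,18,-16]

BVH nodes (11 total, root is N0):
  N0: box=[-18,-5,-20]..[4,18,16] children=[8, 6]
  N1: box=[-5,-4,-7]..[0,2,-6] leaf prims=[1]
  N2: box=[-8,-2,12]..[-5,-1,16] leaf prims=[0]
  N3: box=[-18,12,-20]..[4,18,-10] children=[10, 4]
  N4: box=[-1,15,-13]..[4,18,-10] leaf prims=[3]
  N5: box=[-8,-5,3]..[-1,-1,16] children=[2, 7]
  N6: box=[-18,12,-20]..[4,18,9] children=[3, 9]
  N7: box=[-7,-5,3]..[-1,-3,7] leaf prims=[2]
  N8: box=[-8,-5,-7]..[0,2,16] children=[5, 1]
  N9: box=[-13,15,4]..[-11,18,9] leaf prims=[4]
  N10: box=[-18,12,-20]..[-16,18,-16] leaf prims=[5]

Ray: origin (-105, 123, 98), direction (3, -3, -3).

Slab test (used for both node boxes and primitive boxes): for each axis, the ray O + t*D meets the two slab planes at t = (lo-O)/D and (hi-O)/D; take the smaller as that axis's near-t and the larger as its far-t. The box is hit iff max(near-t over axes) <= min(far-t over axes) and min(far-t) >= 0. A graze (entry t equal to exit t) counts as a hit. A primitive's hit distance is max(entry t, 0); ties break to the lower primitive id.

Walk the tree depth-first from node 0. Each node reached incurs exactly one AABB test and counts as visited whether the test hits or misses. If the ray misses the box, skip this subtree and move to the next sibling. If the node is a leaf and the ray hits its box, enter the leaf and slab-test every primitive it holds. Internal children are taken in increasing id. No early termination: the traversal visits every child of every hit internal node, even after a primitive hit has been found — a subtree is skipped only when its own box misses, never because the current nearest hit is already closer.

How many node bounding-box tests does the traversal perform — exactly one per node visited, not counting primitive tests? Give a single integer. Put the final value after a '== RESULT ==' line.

Trace the traversal:
N0 x:[29,109/3] y:[35,128/3] z:[82/3,118/3] -> hit [35,109/3], descend [6, 8]
  N6 x:[29,109/3] y:[35,37] z:[89/3,118/3] -> hit [35,109/3], descend [3, 9]
    N3 x:[29,109/3] y:[35,37] z:[36,118/3] -> hit [36,109/3], descend [4, 10]
      N4 x:[104/3,109/3] y:[35,36] z:[36,37] -> hit [36,36] leaf, test {P3@t=36}
      N10 x:[29,89/3] y:[35,37] z:[38,118/3] -> miss, prune
    N9 x:[92/3,94/3] y:[35,36] z:[89/3,94/3] -> miss, prune
  N8 x:[97/3,35] y:[121/3,128/3] z:[82/3,35] -> miss, prune

Summary -> nodes [0, 6, 3, 4, 10, 9, 8]; box-tests=7; leaf-entries=1; first=P3

== RESULT ==
7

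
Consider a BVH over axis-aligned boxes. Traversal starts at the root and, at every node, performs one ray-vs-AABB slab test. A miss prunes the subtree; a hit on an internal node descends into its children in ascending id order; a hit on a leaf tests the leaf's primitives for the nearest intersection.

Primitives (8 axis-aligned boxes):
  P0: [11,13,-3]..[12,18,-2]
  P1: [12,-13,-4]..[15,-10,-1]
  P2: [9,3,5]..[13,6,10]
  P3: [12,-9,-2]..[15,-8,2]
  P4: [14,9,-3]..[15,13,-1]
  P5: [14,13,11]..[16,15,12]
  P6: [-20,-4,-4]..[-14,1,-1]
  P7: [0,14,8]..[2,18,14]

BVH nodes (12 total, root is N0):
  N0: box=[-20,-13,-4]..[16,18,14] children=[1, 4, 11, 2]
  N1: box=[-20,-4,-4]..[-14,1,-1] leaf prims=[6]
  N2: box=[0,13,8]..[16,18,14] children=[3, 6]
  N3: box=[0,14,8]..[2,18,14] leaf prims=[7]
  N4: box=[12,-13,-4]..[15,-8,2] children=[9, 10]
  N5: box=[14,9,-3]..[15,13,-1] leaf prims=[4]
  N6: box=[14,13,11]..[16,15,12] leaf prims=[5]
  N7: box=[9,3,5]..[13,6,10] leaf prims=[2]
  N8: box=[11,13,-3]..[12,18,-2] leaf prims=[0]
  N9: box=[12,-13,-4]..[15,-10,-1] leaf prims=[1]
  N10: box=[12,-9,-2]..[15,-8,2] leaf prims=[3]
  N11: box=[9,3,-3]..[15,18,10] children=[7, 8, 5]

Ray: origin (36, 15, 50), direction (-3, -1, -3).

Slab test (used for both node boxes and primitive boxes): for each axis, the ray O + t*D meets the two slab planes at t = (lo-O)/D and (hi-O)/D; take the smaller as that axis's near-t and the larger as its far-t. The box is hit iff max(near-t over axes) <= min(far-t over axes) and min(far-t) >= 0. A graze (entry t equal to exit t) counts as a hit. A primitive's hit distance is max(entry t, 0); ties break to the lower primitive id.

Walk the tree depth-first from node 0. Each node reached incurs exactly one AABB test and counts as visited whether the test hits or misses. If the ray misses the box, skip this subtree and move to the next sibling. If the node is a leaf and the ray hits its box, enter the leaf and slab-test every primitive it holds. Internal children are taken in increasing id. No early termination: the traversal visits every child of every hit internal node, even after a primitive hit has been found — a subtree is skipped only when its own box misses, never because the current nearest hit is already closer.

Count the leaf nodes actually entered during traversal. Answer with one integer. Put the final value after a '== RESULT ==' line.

Traverse from the root:
N0 x:[20/3,56/3] y:[-3,28] z:[12,18] -> hit [12,18], descend [1, 2, 4, 11]
  N1 x:[50/3,56/3] y:[14,19] z:[17,18] -> hit [17,18] leaf, test {P6@t=17}
  N2 x:[20/3,12] y:[-3,2] z:[12,14] -> miss, prune
  N4 x:[7,8] y:[23,28] z:[16,18] -> miss, prune
  N11 x:[7,9] y:[-3,12] z:[40/3,53/3] -> miss, prune

5 AABB tests over nodes [0, 1, 2, 4, 11]; 1 leaf entered; closest P6.

== RESULT ==
1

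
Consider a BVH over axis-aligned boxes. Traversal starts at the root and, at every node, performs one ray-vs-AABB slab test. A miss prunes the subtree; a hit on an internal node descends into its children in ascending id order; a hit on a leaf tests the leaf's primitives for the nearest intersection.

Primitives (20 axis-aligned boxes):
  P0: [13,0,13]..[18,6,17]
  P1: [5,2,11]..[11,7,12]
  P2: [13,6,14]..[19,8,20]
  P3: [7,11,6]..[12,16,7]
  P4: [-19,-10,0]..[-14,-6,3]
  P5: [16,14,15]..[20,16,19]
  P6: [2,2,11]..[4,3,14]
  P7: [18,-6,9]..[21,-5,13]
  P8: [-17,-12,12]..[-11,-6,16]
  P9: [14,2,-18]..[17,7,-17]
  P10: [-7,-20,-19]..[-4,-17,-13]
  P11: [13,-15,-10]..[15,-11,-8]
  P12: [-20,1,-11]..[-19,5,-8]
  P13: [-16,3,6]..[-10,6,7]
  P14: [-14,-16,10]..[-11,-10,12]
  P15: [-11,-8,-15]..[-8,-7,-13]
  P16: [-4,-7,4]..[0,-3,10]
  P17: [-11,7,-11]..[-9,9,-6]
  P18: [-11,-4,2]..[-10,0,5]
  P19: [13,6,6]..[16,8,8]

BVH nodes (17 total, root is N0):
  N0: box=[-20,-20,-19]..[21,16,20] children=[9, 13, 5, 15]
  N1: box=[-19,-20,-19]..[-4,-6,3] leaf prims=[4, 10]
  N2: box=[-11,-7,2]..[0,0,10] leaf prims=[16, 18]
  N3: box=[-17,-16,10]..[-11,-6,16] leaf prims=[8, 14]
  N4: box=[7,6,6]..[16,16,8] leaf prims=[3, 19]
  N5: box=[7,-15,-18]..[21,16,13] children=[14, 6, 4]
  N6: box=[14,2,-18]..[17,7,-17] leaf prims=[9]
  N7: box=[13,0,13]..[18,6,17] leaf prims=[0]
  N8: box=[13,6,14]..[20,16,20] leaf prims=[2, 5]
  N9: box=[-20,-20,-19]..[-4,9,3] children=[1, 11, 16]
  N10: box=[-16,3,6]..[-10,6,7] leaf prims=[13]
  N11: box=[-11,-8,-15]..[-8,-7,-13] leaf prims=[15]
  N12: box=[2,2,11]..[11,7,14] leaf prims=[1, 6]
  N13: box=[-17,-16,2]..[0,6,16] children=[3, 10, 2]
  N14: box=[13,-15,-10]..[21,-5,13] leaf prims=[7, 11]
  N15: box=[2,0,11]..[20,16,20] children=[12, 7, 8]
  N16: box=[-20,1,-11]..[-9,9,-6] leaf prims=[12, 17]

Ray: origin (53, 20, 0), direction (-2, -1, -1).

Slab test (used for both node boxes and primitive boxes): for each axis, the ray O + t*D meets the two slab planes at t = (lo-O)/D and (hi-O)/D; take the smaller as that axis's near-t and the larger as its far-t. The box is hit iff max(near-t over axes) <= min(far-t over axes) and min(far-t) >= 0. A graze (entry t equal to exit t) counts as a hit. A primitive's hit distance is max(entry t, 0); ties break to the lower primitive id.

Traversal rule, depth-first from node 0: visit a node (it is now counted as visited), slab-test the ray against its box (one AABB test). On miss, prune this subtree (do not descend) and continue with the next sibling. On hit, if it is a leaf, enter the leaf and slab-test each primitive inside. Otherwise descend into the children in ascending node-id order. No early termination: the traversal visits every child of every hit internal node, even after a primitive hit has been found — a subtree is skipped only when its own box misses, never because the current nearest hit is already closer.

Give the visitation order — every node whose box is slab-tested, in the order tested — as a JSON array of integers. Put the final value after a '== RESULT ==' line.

Traverse from the root:
N0 x:[16,73/2] y:[4,40] z:[-20,19] -> hit [16,19], descend [5, 9, 13, 15]
  N5 x:[16,23] y:[4,35] z:[-13,18] -> hit [16,18], descend [4, 6, 14]
    N4 x:[37/2,23] y:[4,14] z:[-8,-6] -> miss, prune
    N6 x:[18,39/2] y:[13,18] z:[17,18] -> hit [18,18] leaf, test {P9@t=18}
    N14 x:[16,20] y:[25,35] z:[-13,10] -> miss, prune
  N9 x:[57/2,73/2] y:[11,40] z:[-3,19] -> miss, prune
  N13 x:[53/2,35] y:[14,36] z:[-16,-2] -> miss, prune
  N15 x:[33/2,51/2] y:[4,20] z:[-20,-11] -> miss, prune

Summary -> nodes [0, 5, 4, 6, 14, 9, 13, 15]; box-tests=8; leaf-entries=1; first=P9

== RESULT ==
[0, 5, 4, 6, 14, 9, 13, 15]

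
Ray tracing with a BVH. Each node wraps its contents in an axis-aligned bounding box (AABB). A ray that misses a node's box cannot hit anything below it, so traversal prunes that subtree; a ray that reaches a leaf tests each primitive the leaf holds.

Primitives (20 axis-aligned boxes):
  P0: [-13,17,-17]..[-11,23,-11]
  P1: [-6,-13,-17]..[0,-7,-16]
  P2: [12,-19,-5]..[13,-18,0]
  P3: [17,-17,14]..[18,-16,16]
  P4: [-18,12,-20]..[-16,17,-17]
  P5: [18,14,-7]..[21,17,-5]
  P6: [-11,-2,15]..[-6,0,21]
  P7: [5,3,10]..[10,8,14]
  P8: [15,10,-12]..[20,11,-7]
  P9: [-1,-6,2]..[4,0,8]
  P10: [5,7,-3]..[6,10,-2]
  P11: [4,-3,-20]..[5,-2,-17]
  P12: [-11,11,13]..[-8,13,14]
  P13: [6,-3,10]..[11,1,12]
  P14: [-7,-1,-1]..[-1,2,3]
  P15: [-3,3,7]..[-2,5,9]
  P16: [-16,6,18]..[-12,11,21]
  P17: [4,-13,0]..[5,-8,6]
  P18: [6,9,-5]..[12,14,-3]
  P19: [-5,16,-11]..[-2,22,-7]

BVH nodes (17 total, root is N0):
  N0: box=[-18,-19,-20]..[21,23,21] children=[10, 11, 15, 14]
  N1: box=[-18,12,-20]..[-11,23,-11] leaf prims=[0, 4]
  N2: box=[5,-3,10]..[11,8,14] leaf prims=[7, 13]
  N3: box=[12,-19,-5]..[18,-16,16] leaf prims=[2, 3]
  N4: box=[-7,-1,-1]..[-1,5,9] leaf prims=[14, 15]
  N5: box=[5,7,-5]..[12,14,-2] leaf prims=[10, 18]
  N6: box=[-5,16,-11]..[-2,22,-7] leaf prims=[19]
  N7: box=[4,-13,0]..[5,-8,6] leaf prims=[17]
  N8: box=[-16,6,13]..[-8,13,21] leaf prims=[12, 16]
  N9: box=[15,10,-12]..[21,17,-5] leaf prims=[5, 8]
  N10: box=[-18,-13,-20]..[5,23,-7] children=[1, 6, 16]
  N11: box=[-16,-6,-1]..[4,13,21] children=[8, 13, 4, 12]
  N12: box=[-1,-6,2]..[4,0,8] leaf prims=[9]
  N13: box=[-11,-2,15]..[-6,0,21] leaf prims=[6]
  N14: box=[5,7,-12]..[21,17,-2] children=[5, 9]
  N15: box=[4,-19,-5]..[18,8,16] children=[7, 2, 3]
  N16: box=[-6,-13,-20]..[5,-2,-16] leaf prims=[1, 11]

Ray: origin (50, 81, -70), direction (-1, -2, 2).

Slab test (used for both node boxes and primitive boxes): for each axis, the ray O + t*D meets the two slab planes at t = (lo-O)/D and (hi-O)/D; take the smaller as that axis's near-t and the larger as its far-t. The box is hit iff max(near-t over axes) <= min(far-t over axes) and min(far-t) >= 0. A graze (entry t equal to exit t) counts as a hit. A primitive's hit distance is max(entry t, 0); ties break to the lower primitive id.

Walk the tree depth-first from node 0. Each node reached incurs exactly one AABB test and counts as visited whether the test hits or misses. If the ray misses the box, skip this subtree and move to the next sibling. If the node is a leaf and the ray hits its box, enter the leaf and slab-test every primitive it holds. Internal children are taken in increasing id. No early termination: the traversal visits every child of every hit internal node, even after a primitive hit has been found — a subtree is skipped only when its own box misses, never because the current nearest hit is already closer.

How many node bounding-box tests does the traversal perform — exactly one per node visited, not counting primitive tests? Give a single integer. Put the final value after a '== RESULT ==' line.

Walk:
N0 x:[29,68] y:[29,50] z:[25,91/2] -> hit [29,91/2], descend [10, 11, 14, 15]
  N10 x:[45,68] y:[29,47] z:[25,63/2] -> miss, prune
  N11 x:[46,66] y:[34,87/2] z:[69/2,91/2] -> miss, prune
  N14 x:[29,45] y:[32,37] z:[29,34] -> hit [32,34], descend [5, 9]
    N5 x:[38,45] y:[67/2,37] z:[65/2,34] -> miss, prune
    N9 x:[29,35] y:[32,71/2] z:[29,65/2] -> hit [32,65/2] leaf, test {P5@t=32, P8(miss)}
  N15 x:[32,46] y:[73/2,50] z:[65/2,43] -> hit [73/2,43], descend [2, 3, 7]
    N2 x:[39,45] y:[73/2,42] z:[40,42] -> hit [40,42] leaf, test {P7(miss), P13@t=40}
    N3 x:[32,38] y:[97/2,50] z:[65/2,43] -> miss, prune
    N7 x:[45,46] y:[89/2,47] z:[35,38] -> miss, prune

Summary -> nodes [0, 10, 11, 14, 5, 9, 15, 2, 3, 7]; box-tests=10; leaf-entries=2; first=P5

== RESULT ==
10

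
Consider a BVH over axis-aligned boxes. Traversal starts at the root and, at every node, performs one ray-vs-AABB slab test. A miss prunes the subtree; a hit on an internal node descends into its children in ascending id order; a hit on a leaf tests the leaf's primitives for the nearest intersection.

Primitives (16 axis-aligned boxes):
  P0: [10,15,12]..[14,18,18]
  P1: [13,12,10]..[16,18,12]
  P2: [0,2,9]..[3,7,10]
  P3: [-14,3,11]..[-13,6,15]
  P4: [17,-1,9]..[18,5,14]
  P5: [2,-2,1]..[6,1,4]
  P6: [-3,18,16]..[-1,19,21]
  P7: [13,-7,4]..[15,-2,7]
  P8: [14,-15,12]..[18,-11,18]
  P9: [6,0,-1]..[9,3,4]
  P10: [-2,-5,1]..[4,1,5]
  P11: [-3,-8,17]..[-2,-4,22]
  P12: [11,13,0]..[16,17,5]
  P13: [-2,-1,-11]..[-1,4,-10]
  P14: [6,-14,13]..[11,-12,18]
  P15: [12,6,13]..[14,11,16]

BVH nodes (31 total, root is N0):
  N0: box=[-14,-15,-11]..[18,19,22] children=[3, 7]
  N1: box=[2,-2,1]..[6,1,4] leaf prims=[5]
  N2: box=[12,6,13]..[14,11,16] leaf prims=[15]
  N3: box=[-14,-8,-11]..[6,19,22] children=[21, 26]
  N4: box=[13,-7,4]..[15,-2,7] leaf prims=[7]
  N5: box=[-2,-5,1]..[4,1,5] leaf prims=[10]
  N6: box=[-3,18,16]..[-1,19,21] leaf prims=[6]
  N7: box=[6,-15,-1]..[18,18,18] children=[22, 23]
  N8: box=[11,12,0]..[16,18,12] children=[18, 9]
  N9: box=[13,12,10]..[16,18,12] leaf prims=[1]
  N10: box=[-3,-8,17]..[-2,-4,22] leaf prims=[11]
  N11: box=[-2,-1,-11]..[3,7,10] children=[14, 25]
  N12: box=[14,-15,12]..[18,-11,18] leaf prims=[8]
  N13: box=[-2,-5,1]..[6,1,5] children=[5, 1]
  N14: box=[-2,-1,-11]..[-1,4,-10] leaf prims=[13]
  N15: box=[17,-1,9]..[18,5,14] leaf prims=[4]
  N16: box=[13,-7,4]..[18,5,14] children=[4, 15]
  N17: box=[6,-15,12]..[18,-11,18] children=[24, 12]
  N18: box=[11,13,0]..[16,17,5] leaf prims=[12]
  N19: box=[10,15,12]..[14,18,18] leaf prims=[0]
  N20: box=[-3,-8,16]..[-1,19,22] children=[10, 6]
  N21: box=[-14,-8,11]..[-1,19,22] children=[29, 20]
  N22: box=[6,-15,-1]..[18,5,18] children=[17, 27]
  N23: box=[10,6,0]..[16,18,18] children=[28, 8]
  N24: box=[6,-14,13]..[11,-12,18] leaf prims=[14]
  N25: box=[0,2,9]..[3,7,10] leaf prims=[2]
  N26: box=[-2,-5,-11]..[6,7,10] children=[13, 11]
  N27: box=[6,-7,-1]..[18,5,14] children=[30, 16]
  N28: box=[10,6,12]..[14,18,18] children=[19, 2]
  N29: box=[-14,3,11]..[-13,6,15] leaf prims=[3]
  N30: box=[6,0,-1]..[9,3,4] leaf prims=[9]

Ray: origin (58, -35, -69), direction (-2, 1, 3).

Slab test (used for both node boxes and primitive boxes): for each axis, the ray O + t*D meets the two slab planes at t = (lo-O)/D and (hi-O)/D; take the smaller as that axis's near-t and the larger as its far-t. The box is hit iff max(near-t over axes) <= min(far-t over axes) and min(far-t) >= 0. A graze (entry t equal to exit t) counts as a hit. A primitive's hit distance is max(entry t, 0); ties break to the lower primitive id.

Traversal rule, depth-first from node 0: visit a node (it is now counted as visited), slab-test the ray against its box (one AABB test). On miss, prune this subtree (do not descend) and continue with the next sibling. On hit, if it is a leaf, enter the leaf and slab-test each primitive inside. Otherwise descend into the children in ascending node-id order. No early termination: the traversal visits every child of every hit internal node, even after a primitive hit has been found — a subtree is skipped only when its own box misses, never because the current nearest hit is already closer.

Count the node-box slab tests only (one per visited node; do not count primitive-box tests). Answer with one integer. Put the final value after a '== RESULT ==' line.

Trace the traversal:
N0 x:[20,36] y:[20,54] z:[58/3,91/3] -> hit [20,91/3], descend [3, 7]
  N3 x:[26,36] y:[27,54] z:[58/3,91/3] -> hit [27,91/3], descend [21, 26]
    N21 x:[59/2,36] y:[27,54] z:[80/3,91/3] -> hit [59/2,91/3], descend [20, 29]
      N20 x:[59/2,61/2] y:[27,54] z:[85/3,91/3] -> hit [59/2,91/3], descend [6, 10]
        N6 x:[59/2,61/2] y:[53,54] z:[85/3,30] -> miss, prune
        N10 x:[30,61/2] y:[27,31] z:[86/3,91/3] -> hit [30,91/3] leaf, test {P11@t=30}
      N29 x:[71/2,36] y:[38,41] z:[80/3,28] -> miss, prune
    N26 x:[26,30] y:[30,42] z:[58/3,79/3] -> miss, prune
  N7 x:[20,26] y:[20,53] z:[68/3,29] -> hit [68/3,26], descend [22, 23]
    N22 x:[20,26] y:[20,40] z:[68/3,29] -> hit [68/3,26], descend [17, 27]
      N17 x:[20,26] y:[20,24] z:[27,29] -> miss, prune
      N27 x:[20,26] y:[28,40] z:[68/3,83/3] -> miss, prune
    N23 x:[21,24] y:[41,53] z:[23,29] -> miss, prune

Visited [0, 3, 21, 20, 6, 10, 29, 26, 7, 22, 17, 27, 23]. Tests: 13 box, 1 leaf. Nearest: P11.

== RESULT ==
13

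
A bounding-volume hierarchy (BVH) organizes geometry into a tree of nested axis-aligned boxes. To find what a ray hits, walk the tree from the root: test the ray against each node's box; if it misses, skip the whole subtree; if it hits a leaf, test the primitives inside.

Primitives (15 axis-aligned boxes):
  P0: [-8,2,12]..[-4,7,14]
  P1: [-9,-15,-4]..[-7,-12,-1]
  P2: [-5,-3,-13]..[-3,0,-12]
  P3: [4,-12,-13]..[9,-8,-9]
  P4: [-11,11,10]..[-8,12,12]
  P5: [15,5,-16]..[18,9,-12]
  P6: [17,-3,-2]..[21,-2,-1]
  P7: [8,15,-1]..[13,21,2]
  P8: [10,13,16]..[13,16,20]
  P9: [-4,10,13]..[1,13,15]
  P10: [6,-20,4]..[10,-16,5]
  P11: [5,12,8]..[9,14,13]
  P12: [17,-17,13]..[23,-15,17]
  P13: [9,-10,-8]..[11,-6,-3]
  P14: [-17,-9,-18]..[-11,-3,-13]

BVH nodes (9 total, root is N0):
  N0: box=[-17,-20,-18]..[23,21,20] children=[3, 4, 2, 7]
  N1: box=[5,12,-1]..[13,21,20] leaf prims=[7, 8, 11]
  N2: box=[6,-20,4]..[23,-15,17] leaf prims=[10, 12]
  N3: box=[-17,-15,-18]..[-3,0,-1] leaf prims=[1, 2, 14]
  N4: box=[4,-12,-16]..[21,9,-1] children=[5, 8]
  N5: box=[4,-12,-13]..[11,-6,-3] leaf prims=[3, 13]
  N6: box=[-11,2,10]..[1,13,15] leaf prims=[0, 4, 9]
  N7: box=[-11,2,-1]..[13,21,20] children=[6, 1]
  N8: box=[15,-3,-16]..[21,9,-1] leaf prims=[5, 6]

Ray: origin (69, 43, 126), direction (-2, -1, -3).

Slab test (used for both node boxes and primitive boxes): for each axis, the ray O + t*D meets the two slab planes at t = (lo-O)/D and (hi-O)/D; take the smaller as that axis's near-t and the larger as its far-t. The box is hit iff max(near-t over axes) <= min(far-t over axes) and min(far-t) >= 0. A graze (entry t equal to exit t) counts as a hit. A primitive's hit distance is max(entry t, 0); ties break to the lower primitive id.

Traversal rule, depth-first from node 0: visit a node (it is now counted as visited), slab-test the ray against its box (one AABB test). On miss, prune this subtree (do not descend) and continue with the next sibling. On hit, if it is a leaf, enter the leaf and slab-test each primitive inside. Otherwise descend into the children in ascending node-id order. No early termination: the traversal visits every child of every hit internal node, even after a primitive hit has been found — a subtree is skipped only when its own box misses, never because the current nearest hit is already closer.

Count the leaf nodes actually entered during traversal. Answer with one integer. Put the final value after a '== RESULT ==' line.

Walk:
N0 x:[23,43] y:[22,63] z:[106/3,48] -> hit [106/3,43], descend [2, 3, 4, 7]
  N2 x:[23,63/2] y:[58,63] z:[109/3,122/3] -> miss, prune
  N3 x:[36,43] y:[43,58] z:[127/3,48] -> hit [43,43] leaf, test {P1(miss), P2(miss), P14(miss)}
  N4 x:[24,65/2] y:[34,55] z:[127/3,142/3] -> miss, prune
  N7 x:[28,40] y:[22,41] z:[106/3,127/3] -> hit [106/3,40], descend [1, 6]
    N1 x:[28,32] y:[22,31] z:[106/3,127/3] -> miss, prune
    N6 x:[34,40] y:[30,41] z:[37,116/3] -> hit [37,116/3] leaf, test {P0@t=112/3, P4(miss), P9(miss)}

Summary -> nodes [0, 2, 3, 4, 7, 1, 6]; box-tests=7; leaf-entries=2; first=P0

== RESULT ==
2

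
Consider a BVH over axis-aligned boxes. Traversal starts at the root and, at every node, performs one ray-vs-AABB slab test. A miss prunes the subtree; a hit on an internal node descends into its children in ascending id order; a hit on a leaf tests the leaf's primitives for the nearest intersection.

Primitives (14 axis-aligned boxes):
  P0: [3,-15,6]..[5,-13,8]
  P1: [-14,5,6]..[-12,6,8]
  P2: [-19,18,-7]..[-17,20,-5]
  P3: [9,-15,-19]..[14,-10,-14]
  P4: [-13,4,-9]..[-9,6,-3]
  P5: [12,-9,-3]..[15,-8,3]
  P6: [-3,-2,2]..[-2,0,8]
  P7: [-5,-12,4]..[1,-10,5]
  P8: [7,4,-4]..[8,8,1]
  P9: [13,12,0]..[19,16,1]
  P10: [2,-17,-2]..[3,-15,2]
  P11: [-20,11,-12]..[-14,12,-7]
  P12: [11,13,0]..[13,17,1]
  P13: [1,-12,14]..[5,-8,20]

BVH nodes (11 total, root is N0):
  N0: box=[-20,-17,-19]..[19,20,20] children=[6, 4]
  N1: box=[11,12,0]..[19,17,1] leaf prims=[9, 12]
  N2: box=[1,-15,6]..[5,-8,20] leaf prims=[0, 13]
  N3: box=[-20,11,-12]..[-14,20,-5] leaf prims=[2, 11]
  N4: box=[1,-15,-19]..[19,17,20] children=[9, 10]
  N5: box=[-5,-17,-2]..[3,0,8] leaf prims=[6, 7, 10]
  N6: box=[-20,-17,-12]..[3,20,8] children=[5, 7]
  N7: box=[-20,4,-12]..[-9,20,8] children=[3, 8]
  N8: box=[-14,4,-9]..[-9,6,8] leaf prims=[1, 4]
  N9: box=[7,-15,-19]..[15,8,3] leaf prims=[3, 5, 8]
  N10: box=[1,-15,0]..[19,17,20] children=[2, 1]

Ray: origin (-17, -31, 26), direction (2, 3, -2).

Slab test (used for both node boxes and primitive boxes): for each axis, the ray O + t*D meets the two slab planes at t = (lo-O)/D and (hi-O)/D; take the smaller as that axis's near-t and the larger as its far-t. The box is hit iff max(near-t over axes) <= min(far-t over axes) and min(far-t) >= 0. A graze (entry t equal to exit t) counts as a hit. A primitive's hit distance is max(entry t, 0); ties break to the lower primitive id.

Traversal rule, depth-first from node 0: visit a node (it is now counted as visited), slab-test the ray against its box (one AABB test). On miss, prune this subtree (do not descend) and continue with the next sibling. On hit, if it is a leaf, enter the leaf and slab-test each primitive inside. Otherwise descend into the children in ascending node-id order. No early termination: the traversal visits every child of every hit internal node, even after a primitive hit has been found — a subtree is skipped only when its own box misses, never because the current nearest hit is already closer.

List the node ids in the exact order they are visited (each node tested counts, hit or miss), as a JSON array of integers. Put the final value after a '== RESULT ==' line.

Trace the traversal:
N0 x:[-3/2,18] y:[14/3,17] z:[3,45/2] -> hit [14/3,17], descend [4, 6]
  N4 x:[9,18] y:[16/3,16] z:[3,45/2] -> hit [9,16], descend [9, 10]
    N9 x:[12,16] y:[16/3,13] z:[23/2,45/2] -> hit [12,13] leaf, test {P3(miss), P5(miss), P8@t=25/2}
    N10 x:[9,18] y:[16/3,16] z:[3,13] -> hit [9,13], descend [1, 2]
      N1 x:[14,18] y:[43/3,16] z:[25/2,13] -> miss, prune
      N2 x:[9,11] y:[16/3,23/3] z:[3,10] -> miss, prune
  N6 x:[-3/2,10] y:[14/3,17] z:[9,19] -> hit [9,10], descend [5, 7]
    N5 x:[6,10] y:[14/3,31/3] z:[9,14] -> hit [9,10] leaf, test {P6(miss), P7(miss), P10(miss)}
    N7 x:[-3/2,4] y:[35/3,17] z:[9,19] -> miss, prune

order=[0, 4, 9, 10, 1, 2, 6, 5, 7]  |boxes|=9  |leaves|=2  hit=P8

== RESULT ==
[0, 4, 9, 10, 1, 2, 6, 5, 7]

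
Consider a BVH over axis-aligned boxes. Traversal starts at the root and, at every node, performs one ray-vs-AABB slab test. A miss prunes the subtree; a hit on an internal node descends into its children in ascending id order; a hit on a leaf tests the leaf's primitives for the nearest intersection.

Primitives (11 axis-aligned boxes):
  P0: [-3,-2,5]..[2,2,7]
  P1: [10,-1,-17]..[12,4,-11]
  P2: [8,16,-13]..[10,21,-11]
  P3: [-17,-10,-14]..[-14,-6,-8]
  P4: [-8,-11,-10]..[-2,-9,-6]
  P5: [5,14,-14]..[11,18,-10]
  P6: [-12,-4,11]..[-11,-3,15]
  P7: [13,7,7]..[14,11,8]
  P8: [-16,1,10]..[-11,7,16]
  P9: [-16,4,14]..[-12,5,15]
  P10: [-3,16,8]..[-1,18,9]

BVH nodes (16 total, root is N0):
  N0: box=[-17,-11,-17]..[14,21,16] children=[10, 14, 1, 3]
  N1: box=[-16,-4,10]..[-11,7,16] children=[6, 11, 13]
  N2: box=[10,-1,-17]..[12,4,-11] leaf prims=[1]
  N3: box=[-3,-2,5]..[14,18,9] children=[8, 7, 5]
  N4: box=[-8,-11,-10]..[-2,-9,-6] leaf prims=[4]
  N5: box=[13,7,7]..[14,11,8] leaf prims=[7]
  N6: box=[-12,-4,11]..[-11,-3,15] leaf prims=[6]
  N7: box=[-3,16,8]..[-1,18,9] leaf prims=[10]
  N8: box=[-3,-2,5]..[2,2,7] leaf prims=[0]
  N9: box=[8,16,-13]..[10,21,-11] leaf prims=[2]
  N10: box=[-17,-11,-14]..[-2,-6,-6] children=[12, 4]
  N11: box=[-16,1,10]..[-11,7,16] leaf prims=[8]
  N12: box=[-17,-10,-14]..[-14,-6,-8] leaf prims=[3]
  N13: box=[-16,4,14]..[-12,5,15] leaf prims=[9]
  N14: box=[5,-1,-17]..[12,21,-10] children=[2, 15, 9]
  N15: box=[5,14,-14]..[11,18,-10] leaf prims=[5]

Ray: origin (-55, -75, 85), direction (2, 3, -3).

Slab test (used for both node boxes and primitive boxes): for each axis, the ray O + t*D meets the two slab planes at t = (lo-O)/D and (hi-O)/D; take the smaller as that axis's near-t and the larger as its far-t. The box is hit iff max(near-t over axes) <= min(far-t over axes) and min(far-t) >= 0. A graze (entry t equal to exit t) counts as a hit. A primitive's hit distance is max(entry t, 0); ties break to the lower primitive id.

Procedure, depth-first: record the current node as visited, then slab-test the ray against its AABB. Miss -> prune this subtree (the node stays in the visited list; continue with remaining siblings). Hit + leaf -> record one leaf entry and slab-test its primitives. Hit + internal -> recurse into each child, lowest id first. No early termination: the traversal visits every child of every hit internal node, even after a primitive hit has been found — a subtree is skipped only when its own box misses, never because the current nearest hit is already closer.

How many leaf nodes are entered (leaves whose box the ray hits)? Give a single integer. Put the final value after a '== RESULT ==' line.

Walk:
N0 x:[19,69/2] y:[64/3,32] z:[23,34] -> hit [23,32], descend [1, 3, 10, 14]
  N1 x:[39/2,22] y:[71/3,82/3] z:[23,25] -> miss, prune
  N3 x:[26,69/2] y:[73/3,31] z:[76/3,80/3] -> hit [26,80/3], descend [5, 7, 8]
    N5 x:[34,69/2] y:[82/3,86/3] z:[77/3,26] -> miss, prune
    N7 x:[26,27] y:[91/3,31] z:[76/3,77/3] -> miss, prune
    N8 x:[26,57/2] y:[73/3,77/3] z:[26,80/3] -> miss, prune
  N10 x:[19,53/2] y:[64/3,23] z:[91/3,33] -> miss, prune
  N14 x:[30,67/2] y:[74/3,32] z:[95/3,34] -> hit [95/3,32], descend [2, 9, 15]
    N2 x:[65/2,67/2] y:[74/3,79/3] z:[32,34] -> miss, prune
    N9 x:[63/2,65/2] y:[91/3,32] z:[32,98/3] -> hit [32,32] leaf, test {P2@t=32}
    N15 x:[30,33] y:[89/3,31] z:[95/3,33] -> miss, prune

order=[0, 1, 3, 5, 7, 8, 10, 14, 2, 9, 15]  |boxes|=11  |leaves|=1  hit=P2

== RESULT ==
1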